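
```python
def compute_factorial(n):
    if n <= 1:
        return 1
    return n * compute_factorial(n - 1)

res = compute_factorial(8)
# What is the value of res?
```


compute_factorial(8)
= 8 * compute_factorial(7)
= 8 * 7 * compute_factorial(6)
= 8 * 7 * 6 * compute_factorial(5)
= 8 * 7 * 6 * 5 * compute_factorial(4)
= 8 * 7 * 6 * 5 * 4 * compute_factorial(3)
= 8 * 7 * 6 * 5 * 4 * 3 * compute_factorial(2)
= 8 * 7 * 6 * 5 * 4 * 3 * 2 * compute_factorial(1)
= 8 * 7 * 6 * 5 * 4 * 3 * 2 * 1
= 40320


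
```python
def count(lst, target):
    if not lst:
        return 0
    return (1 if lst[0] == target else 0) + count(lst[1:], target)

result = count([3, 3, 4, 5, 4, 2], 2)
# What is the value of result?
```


count([3, 3, 4, 5, 4, 2], 2)
lst[0]=3 != 2: 0 + count([3, 4, 5, 4, 2], 2)
lst[0]=3 != 2: 0 + count([4, 5, 4, 2], 2)
lst[0]=4 != 2: 0 + count([5, 4, 2], 2)
lst[0]=5 != 2: 0 + count([4, 2], 2)
lst[0]=4 != 2: 0 + count([2], 2)
lst[0]=2 == 2: 1 + count([], 2)
= 1


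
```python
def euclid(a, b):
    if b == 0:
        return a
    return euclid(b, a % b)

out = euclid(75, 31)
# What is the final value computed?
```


euclid(75, 31)
= euclid(31, 75 % 31) = euclid(31, 13)
= euclid(13, 31 % 13) = euclid(13, 5)
= euclid(5, 13 % 5) = euclid(5, 3)
= euclid(3, 5 % 3) = euclid(3, 2)
= euclid(2, 3 % 2) = euclid(2, 1)
= euclid(1, 2 % 1) = euclid(1, 0)
b == 0, return a = 1


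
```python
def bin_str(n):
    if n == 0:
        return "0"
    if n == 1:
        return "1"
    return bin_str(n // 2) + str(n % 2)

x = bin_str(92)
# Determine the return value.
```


bin_str(92)
= bin_str(46) + "0"
= bin_str(23) + "0" + "0"
= bin_str(11) + "1" + "0" + "0"
= bin_str(5) + "1" + "1" + "0" + "0"
= bin_str(2) + "1" + "1" + "1" + "0" + "0"
= bin_str(1) + "0" + "1" + "1" + "1" + "0" + "0"
= "1" + "0" + "1" + "1" + "1" + "0" + "0"
= "1011100"


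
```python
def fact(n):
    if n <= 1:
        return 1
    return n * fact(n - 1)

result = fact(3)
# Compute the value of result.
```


fact(3)
= 3 * fact(2)
= 3 * 2 * fact(1)
= 3 * 2 * 1
= 6


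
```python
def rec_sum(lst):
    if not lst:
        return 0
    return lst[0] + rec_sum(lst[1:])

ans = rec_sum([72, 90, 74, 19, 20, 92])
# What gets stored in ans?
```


rec_sum([72, 90, 74, 19, 20, 92])
= 72 + rec_sum([90, 74, 19, 20, 92])
= 72 + 90 + rec_sum([74, 19, 20, 92])
= 72 + 90 + 74 + rec_sum([19, 20, 92])
= 72 + 90 + 74 + 19 + rec_sum([20, 92])
= 72 + 90 + 74 + 19 + 20 + rec_sum([92])
= 72 + 90 + 74 + 19 + 20 + 92 + rec_sum([])
= 72 + 90 + 74 + 19 + 20 + 92 + 0
= 367


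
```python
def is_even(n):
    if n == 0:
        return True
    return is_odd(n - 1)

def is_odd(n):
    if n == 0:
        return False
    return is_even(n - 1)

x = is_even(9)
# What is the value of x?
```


is_even(9)
= is_odd(8)
= is_even(7)
= is_odd(6)
= is_even(5)
= is_odd(4)
= is_even(3)
= is_odd(2)
= is_even(1)
= is_odd(0)
n == 0: return False
= False


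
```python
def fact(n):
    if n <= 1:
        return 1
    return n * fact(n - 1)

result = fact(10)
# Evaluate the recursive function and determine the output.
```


fact(10)
= 10 * fact(9)
= 10 * 9 * fact(8)
= 10 * 9 * 8 * fact(7)
= 10 * 9 * 8 * 7 * fact(6)
= 10 * 9 * 8 * 7 * 6 * fact(5)
= 10 * 9 * 8 * 7 * 6 * 5 * fact(4)
= 10 * 9 * 8 * 7 * 6 * 5 * 4 * fact(3)
= 10 * 9 * 8 * 7 * 6 * 5 * 4 * 3 * fact(2)
= 10 * 9 * 8 * 7 * 6 * 5 * 4 * 3 * 2 * fact(1)
= 10 * 9 * 8 * 7 * 6 * 5 * 4 * 3 * 2 * 1
= 3628800


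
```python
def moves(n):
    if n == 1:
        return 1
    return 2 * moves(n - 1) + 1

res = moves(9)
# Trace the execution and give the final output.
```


moves(9)
= 2 * moves(8) + 1
= 2 * (2 * moves(7) + 1) + 1
= 2 * (2 * (2 * moves(6) + 1) + 1) + 1
= 2 * (2 * (2 * (2 * moves(5) + 1) + 1) + 1) + 1
= 2 * (2 * (2 * (2 * (2 * moves(4) + 1) + 1) + 1) + 1) + 1
= 2 * (2 * (2 * (2 * (2 * (2 * moves(3) + 1) + 1) + 1) + 1) + 1) + 1
= 2 * (2 * (2 * (2 * (2 * (2 * (2 * moves(2) + 1) + 1) + 1) + 1) + 1) + 1) + 1
= 2 * (2 * (2 * (2 * (2 * (2 * (2 * (2 * moves(1) + 1) + 1) + 1) + 1) + 1) + 1) + 1) + 1
Now compute bottom-up:
moves(1) = 1
moves(2) = 2 * 1 + 1 = 3
moves(3) = 2 * 3 + 1 = 7
moves(4) = 2 * 7 + 1 = 15
moves(5) = 2 * 15 + 1 = 31
moves(6) = 2 * 31 + 1 = 63
moves(7) = 2 * 63 + 1 = 127
moves(8) = 2 * 127 + 1 = 255
moves(9) = 2 * 255 + 1 = 511
= 511


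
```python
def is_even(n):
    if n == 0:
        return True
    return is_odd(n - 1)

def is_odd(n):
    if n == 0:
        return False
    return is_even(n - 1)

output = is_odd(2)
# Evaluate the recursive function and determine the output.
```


is_odd(2)
= is_even(1)
= is_odd(0)
n == 0: return False
= False


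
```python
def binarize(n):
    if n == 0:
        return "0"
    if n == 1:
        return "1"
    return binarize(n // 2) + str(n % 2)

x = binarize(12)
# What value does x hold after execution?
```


binarize(12)
= binarize(6) + "0"
= binarize(3) + "0" + "0"
= binarize(1) + "1" + "0" + "0"
= "1" + "1" + "0" + "0"
= "1100"


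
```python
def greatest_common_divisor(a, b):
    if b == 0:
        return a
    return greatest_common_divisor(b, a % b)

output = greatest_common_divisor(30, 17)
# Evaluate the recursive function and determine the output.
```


greatest_common_divisor(30, 17)
= greatest_common_divisor(17, 30 % 17) = greatest_common_divisor(17, 13)
= greatest_common_divisor(13, 17 % 13) = greatest_common_divisor(13, 4)
= greatest_common_divisor(4, 13 % 4) = greatest_common_divisor(4, 1)
= greatest_common_divisor(1, 4 % 1) = greatest_common_divisor(1, 0)
b == 0, return a = 1


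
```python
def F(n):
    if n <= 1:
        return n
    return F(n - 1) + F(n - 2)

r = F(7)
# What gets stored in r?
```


F(7)
= F(6) + F(5)
= (F(5) + F(4)) + F(5)
Computing bottom-up: F(0)=0, F(1)=1, F(2)=1, F(3)=2, F(4)=3, F(5)=5, F(6)=8, F(7)=13
= 13


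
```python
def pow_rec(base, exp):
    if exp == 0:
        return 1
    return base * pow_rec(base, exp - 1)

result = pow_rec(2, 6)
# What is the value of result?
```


pow_rec(2, 6)
= 2 * pow_rec(2, 5)
= 2 * 2 * pow_rec(2, 4)
= 2 * 2 * 2 * pow_rec(2, 3)
= 2 * 2 * 2 * 2 * pow_rec(2, 2)
= 2 * 2 * 2 * 2 * 2 * pow_rec(2, 1)
= 2 * 2 * 2 * 2 * 2 * 2 * pow_rec(2, 0)
= 2 * 2 * 2 * 2 * 2 * 2 * 1
= 64


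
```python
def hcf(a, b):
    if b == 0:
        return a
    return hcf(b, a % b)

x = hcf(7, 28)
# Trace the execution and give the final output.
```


hcf(7, 28)
= hcf(28, 7 % 28) = hcf(28, 7)
= hcf(7, 28 % 7) = hcf(7, 0)
b == 0, return a = 7


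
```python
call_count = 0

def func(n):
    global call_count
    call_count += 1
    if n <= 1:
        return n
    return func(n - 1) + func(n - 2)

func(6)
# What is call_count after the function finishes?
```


func(6) calls func(5) and func(4); each non-base call branches into two more.
Let C(k) = total number of calls made by func(k), including the call to func(k) itself.
Base cases: C(0) = 1, C(1) = 1
Recurrence: C(k) = 1 + C(k-1) + C(k-2)
  C(2) = 1 + C(1) + C(0) = 1 + 1 + 1 = 3
  C(3) = 1 + C(2) + C(1) = 1 + 3 + 1 = 5
  C(4) = 1 + C(3) + C(2) = 1 + 5 + 3 = 9
  C(5) = 1 + C(4) + C(3) = 1 + 9 + 5 = 15
  C(6) = 1 + C(5) + C(4) = 1 + 15 + 9 = 25
Total calls = C(6) = 25


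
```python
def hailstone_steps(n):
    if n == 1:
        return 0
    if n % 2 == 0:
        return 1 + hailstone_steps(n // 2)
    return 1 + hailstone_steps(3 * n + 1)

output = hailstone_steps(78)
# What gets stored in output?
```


hailstone_steps(78)
78 is even -> hailstone_steps(39)
39 is odd -> 3*39+1 = 118 -> hailstone_steps(118)
118 is even -> hailstone_steps(59)
59 is odd -> 3*59+1 = 178 -> hailstone_steps(178)
178 is even -> hailstone_steps(89)
89 is odd -> 3*89+1 = 268 -> hailstone_steps(268)
268 is even -> hailstone_steps(134)
134 is even -> hailstone_steps(67)
67 is odd -> 3*67+1 = 202 -> hailstone_steps(202)
202 is even -> hailstone_steps(101)
101 is odd -> 3*101+1 = 304 -> hailstone_steps(304)
304 is even -> hailstone_steps(152)
152 is even -> hailstone_steps(76)
76 is even -> hailstone_steps(38)
38 is even -> hailstone_steps(19)
19 is odd -> 3*19+1 = 58 -> hailstone_steps(58)
58 is even -> hailstone_steps(29)
29 is odd -> 3*29+1 = 88 -> hailstone_steps(88)
88 is even -> hailstone_steps(44)
44 is even -> hailstone_steps(22)
22 is even -> hailstone_steps(11)
11 is odd -> 3*11+1 = 34 -> hailstone_steps(34)
34 is even -> hailstone_steps(17)
17 is odd -> 3*17+1 = 52 -> hailstone_steps(52)
52 is even -> hailstone_steps(26)
26 is even -> hailstone_steps(13)
13 is odd -> 3*13+1 = 40 -> hailstone_steps(40)
40 is even -> hailstone_steps(20)
20 is even -> hailstone_steps(10)
10 is even -> hailstone_steps(5)
5 is odd -> 3*5+1 = 16 -> hailstone_steps(16)
16 is even -> hailstone_steps(8)
8 is even -> hailstone_steps(4)
4 is even -> hailstone_steps(2)
2 is even -> hailstone_steps(1)
Reached 1 after 35 steps
= 35


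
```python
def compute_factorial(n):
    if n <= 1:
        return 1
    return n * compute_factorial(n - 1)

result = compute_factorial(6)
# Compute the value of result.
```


compute_factorial(6)
= 6 * compute_factorial(5)
= 6 * 5 * compute_factorial(4)
= 6 * 5 * 4 * compute_factorial(3)
= 6 * 5 * 4 * 3 * compute_factorial(2)
= 6 * 5 * 4 * 3 * 2 * compute_factorial(1)
= 6 * 5 * 4 * 3 * 2 * 1
= 720


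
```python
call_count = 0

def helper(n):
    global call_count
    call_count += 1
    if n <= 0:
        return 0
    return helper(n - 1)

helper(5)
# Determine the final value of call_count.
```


helper(5) calls helper(4) calls ... calls helper(0)
Total calls: 5 + 1 (for base case) = 6


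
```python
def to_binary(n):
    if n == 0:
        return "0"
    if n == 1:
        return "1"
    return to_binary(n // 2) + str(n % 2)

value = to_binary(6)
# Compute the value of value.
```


to_binary(6)
= to_binary(3) + "0"
= to_binary(1) + "1" + "0"
= "1" + "1" + "0"
= "110"


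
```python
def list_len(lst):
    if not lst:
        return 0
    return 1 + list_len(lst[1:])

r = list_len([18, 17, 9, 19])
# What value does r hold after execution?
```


list_len([18, 17, 9, 19])
= 1 + list_len([17, 9, 19])
= 1 + 1 + list_len([9, 19])
= 1 + 1 + 1 + list_len([19])
= 1 + 1 + 1 + 1 + list_len([])
= 1 + 1 + 1 + 1 + 0
= 4


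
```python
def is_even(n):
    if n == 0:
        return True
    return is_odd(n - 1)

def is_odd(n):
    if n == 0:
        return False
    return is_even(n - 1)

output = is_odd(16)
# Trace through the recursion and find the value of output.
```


is_odd(16)
= is_even(15)
= is_odd(14)
= is_even(13)
= is_odd(12)
= is_even(11)
= is_odd(10)
= is_even(9)
= is_odd(8)
= is_even(7)
= is_odd(6)
= is_even(5)
= is_odd(4)
= is_even(3)
= is_odd(2)
= is_even(1)
= is_odd(0)
n == 0: return False
= False


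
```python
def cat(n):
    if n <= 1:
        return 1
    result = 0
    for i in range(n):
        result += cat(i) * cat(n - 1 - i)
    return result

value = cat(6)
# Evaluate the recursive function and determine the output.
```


cat(6)
= sum of cat(i) * cat(6-1-i) for i in 0..5
First compute sub-values bottom-up:
  cat(0) = 1, cat(1) = 1
  cat(2) = 1*1 + 1*1 = 2
  cat(3) = 1*2 + 1*1 + 2*1 = 5
  cat(4) = 1*5 + 1*2 + 2*1 + 5*1 = 14
  cat(5) = 1*14 + 1*5 + 2*2 + 5*1 + 14*1 = 42
Now cat(6):
  cat(0)*cat(5) = 1*42 = 42
  cat(1)*cat(4) = 1*14 = 14
  cat(2)*cat(3) = 2*5 = 10
  cat(3)*cat(2) = 5*2 = 10
  cat(4)*cat(1) = 14*1 = 14
  cat(5)*cat(0) = 42*1 = 42
= 42 + 14 + 10 + 10 + 14 + 42
= 132


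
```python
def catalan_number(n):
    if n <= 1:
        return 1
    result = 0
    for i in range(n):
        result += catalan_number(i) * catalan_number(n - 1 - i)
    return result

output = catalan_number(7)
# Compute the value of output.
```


catalan_number(7)
= sum of catalan_number(i) * catalan_number(7-1-i) for i in 0..6
First compute sub-values bottom-up:
  catalan_number(0) = 1, catalan_number(1) = 1
  catalan_number(2) = 1*1 + 1*1 = 2
  catalan_number(3) = 1*2 + 1*1 + 2*1 = 5
  catalan_number(4) = 1*5 + 1*2 + 2*1 + 5*1 = 14
  catalan_number(5) = 1*14 + 1*5 + 2*2 + 5*1 + 14*1 = 42
  catalan_number(6) = 1*42 + 1*14 + 2*5 + 5*2 + 14*1 + 42*1 = 132
Now catalan_number(7):
  catalan_number(0)*catalan_number(6) = 1*132 = 132
  catalan_number(1)*catalan_number(5) = 1*42 = 42
  catalan_number(2)*catalan_number(4) = 2*14 = 28
  catalan_number(3)*catalan_number(3) = 5*5 = 25
  catalan_number(4)*catalan_number(2) = 14*2 = 28
  catalan_number(5)*catalan_number(1) = 42*1 = 42
  catalan_number(6)*catalan_number(0) = 132*1 = 132
= 132 + 42 + 28 + 25 + 28 + 42 + 132
= 429


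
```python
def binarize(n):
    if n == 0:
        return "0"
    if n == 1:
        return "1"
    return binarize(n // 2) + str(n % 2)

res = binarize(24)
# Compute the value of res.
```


binarize(24)
= binarize(12) + "0"
= binarize(6) + "0" + "0"
= binarize(3) + "0" + "0" + "0"
= binarize(1) + "1" + "0" + "0" + "0"
= "1" + "1" + "0" + "0" + "0"
= "11000"


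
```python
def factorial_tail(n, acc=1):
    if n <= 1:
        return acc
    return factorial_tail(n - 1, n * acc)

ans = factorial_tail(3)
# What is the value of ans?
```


factorial_tail(3, 1)
= factorial_tail(2, 3 * 1) = factorial_tail(2, 3)
= factorial_tail(1, 2 * 3) = factorial_tail(1, 6)
n <= 1, return acc = 6


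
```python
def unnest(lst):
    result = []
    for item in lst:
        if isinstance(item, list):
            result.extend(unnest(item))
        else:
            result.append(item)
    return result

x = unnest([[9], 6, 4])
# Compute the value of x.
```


unnest([[9], 6, 4])
Processing each element:
  [9] is a list -> unnest recursively -> [9]
  6 is not a list -> append 6
  4 is not a list -> append 4
= [9, 6, 4]


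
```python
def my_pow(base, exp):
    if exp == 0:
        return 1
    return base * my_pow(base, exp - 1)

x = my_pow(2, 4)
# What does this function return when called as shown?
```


my_pow(2, 4)
= 2 * my_pow(2, 3)
= 2 * 2 * my_pow(2, 2)
= 2 * 2 * 2 * my_pow(2, 1)
= 2 * 2 * 2 * 2 * my_pow(2, 0)
= 2 * 2 * 2 * 2 * 1
= 16


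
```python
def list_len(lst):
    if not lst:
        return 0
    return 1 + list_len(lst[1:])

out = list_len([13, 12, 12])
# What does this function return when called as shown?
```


list_len([13, 12, 12])
= 1 + list_len([12, 12])
= 1 + 1 + list_len([12])
= 1 + 1 + 1 + list_len([])
= 1 + 1 + 1 + 0
= 3


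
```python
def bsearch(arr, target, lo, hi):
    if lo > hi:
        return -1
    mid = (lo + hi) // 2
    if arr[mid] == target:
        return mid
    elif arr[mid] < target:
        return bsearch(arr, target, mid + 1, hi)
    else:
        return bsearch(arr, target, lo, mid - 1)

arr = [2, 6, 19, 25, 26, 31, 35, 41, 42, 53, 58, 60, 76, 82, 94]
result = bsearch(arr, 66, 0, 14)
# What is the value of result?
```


bsearch(arr, 66, 0, 14)
lo=0, hi=14, mid=7, arr[mid]=41
41 < 66, search right half
lo=8, hi=14, mid=11, arr[mid]=60
60 < 66, search right half
lo=12, hi=14, mid=13, arr[mid]=82
82 > 66, search left half
lo=12, hi=12, mid=12, arr[mid]=76
76 > 66, search left half
lo > hi, target not found, return -1
= -1


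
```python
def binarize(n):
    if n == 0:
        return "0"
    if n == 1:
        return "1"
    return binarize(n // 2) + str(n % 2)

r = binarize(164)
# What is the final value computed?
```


binarize(164)
= binarize(82) + "0"
= binarize(41) + "0" + "0"
= binarize(20) + "1" + "0" + "0"
= binarize(10) + "0" + "1" + "0" + "0"
= binarize(5) + "0" + "0" + "1" + "0" + "0"
= binarize(2) + "1" + "0" + "0" + "1" + "0" + "0"
= binarize(1) + "0" + "1" + "0" + "0" + "1" + "0" + "0"
= "1" + "0" + "1" + "0" + "0" + "1" + "0" + "0"
= "10100100"


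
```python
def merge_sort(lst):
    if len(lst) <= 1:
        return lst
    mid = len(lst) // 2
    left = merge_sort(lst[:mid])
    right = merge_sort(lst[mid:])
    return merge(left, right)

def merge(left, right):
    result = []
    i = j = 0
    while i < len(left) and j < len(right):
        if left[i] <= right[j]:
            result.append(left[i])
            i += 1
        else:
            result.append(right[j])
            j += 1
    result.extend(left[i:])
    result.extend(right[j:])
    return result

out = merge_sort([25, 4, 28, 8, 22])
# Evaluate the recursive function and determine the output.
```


merge_sort([25, 4, 28, 8, 22])
Split into [25, 4] and [28, 8, 22]
Left sorted: [4, 25]
Right sorted: [8, 22, 28]
Merge [4, 25] and [8, 22, 28]
= [4, 8, 22, 25, 28]


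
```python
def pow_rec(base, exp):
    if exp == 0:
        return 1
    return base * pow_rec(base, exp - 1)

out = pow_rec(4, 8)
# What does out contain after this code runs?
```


pow_rec(4, 8)
= 4 * pow_rec(4, 7)
= 4 * 4 * pow_rec(4, 6)
= 4 * 4 * 4 * pow_rec(4, 5)
= 4 * 4 * 4 * 4 * pow_rec(4, 4)
= 4 * 4 * 4 * 4 * 4 * pow_rec(4, 3)
= 4 * 4 * 4 * 4 * 4 * 4 * pow_rec(4, 2)
= 4 * 4 * 4 * 4 * 4 * 4 * 4 * pow_rec(4, 1)
= 4 * 4 * 4 * 4 * 4 * 4 * 4 * 4 * pow_rec(4, 0)
= 4 * 4 * 4 * 4 * 4 * 4 * 4 * 4 * 1
= 65536


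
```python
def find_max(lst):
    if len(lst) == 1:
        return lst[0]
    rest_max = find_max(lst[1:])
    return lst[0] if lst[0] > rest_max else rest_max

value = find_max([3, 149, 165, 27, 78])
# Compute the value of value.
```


find_max([3, 149, 165, 27, 78])
= compare 3 with find_max([149, 165, 27, 78])
= compare 149 with find_max([165, 27, 78])
= compare 165 with find_max([27, 78])
= compare 27 with find_max([78])
Base: find_max([78]) = 78
compare 27 with 78: max = 78
compare 165 with 78: max = 165
compare 149 with 165: max = 165
compare 3 with 165: max = 165
= 165


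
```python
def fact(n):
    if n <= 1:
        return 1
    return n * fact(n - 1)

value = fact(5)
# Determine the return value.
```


fact(5)
= 5 * fact(4)
= 5 * 4 * fact(3)
= 5 * 4 * 3 * fact(2)
= 5 * 4 * 3 * 2 * fact(1)
= 5 * 4 * 3 * 2 * 1
= 120


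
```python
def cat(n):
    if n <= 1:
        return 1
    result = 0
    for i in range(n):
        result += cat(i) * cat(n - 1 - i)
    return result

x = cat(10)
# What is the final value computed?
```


cat(10)
= sum of cat(i) * cat(10-1-i) for i in 0..9
First compute sub-values bottom-up:
  cat(0) = 1, cat(1) = 1
  cat(2) = 1*1 + 1*1 = 2
  cat(3) = 1*2 + 1*1 + 2*1 = 5
  cat(4) = 1*5 + 1*2 + 2*1 + 5*1 = 14
  cat(5) = 1*14 + 1*5 + 2*2 + 5*1 + 14*1 = 42
  cat(6) = 1*42 + 1*14 + 2*5 + 5*2 + 14*1 + 42*1 = 132
  cat(7) = 1*132 + 1*42 + 2*14 + 5*5 + 14*2 + 42*1 + 132*1 = 429
  cat(8) = 1*429 + 1*132 + 2*42 + 5*14 + 14*5 + 42*2 + 132*1 + 429*1 = 1430
  cat(9) = 1*1430 + 1*429 + 2*132 + 5*42 + 14*14 + 42*5 + 132*2 + 429*1 + 1430*1 = 4862
Now cat(10):
  cat(0)*cat(9) = 1*4862 = 4862
  cat(1)*cat(8) = 1*1430 = 1430
  cat(2)*cat(7) = 2*429 = 858
  cat(3)*cat(6) = 5*132 = 660
  cat(4)*cat(5) = 14*42 = 588
  cat(5)*cat(4) = 42*14 = 588
  cat(6)*cat(3) = 132*5 = 660
  cat(7)*cat(2) = 429*2 = 858
  cat(8)*cat(1) = 1430*1 = 1430
  cat(9)*cat(0) = 4862*1 = 4862
= 4862 + 1430 + 858 + 660 + 588 + 588 + 660 + 858 + 1430 + 4862
= 16796


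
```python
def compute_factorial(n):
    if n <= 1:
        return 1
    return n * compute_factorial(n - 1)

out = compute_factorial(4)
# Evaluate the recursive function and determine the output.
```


compute_factorial(4)
= 4 * compute_factorial(3)
= 4 * 3 * compute_factorial(2)
= 4 * 3 * 2 * compute_factorial(1)
= 4 * 3 * 2 * 1
= 24


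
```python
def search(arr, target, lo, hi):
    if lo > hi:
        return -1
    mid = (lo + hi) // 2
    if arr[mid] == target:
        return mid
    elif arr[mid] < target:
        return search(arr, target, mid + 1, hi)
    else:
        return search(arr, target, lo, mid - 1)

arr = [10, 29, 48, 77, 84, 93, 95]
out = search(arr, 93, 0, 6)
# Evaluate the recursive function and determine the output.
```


search(arr, 93, 0, 6)
lo=0, hi=6, mid=3, arr[mid]=77
77 < 93, search right half
lo=4, hi=6, mid=5, arr[mid]=93
arr[5] == 93, found at index 5
= 5


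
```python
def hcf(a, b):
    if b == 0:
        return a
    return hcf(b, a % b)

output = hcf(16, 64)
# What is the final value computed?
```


hcf(16, 64)
= hcf(64, 16 % 64) = hcf(64, 16)
= hcf(16, 64 % 16) = hcf(16, 0)
b == 0, return a = 16


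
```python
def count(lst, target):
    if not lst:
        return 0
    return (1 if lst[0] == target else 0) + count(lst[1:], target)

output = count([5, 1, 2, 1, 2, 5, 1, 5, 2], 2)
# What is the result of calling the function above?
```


count([5, 1, 2, 1, 2, 5, 1, 5, 2], 2)
lst[0]=5 != 2: 0 + count([1, 2, 1, 2, 5, 1, 5, 2], 2)
lst[0]=1 != 2: 0 + count([2, 1, 2, 5, 1, 5, 2], 2)
lst[0]=2 == 2: 1 + count([1, 2, 5, 1, 5, 2], 2)
lst[0]=1 != 2: 0 + count([2, 5, 1, 5, 2], 2)
lst[0]=2 == 2: 1 + count([5, 1, 5, 2], 2)
lst[0]=5 != 2: 0 + count([1, 5, 2], 2)
lst[0]=1 != 2: 0 + count([5, 2], 2)
lst[0]=5 != 2: 0 + count([2], 2)
lst[0]=2 == 2: 1 + count([], 2)
= 3


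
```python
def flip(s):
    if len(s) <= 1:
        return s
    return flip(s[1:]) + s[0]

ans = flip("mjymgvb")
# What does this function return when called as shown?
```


flip("mjymgvb")
= flip("jymgvb") + "m"
= flip("ymgvb") + "j" + "m"
= flip("mgvb") + "y" + "j" + "m"
= flip("gvb") + "m" + "y" + "j" + "m"
= flip("vb") + "g" + "m" + "y" + "j" + "m"
= flip("b") + "v" + "g" + "m" + "y" + "j" + "m"
= "b" + "v" + "g" + "m" + "y" + "j" + "m"
= "bvgmyjm"


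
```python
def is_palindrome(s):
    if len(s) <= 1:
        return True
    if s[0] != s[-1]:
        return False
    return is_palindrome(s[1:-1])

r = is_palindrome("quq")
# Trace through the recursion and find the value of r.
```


is_palindrome("quq")
"quq": s[0]='q' == s[-1]='q' -> is_palindrome("u")
"u": len <= 1 -> True
= True


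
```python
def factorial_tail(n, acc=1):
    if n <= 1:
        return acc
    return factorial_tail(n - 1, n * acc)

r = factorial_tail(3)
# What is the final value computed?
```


factorial_tail(3, 1)
= factorial_tail(2, 3 * 1) = factorial_tail(2, 3)
= factorial_tail(1, 2 * 3) = factorial_tail(1, 6)
n <= 1, return acc = 6


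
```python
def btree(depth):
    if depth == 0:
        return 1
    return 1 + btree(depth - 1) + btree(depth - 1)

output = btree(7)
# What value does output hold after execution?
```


btree(7)
= 1 + btree(6) + btree(6)
= 1 + 2 * btree(6)
btree(k) = 2^(k+1) - 1
btree(0) = 1
btree(1) = 3
btree(2) = 7
btree(3) = 15
btree(4) = 31
btree(7) = 2^8 - 1 = 255


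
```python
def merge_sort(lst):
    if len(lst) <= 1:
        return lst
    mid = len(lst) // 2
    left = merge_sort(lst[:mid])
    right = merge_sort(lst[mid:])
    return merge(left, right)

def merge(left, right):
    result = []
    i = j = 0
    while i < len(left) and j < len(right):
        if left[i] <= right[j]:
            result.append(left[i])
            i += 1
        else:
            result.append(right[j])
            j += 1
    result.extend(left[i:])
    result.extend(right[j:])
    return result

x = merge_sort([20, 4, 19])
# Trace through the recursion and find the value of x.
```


merge_sort([20, 4, 19])
Split into [20] and [4, 19]
Left sorted: [20]
Right sorted: [4, 19]
Merge [20] and [4, 19]
= [4, 19, 20]


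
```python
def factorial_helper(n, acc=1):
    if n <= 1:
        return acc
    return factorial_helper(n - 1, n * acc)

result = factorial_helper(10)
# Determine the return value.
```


factorial_helper(10, 1)
= factorial_helper(9, 10 * 1) = factorial_helper(9, 10)
= factorial_helper(8, 9 * 10) = factorial_helper(8, 90)
= factorial_helper(7, 8 * 90) = factorial_helper(7, 720)
= factorial_helper(6, 7 * 720) = factorial_helper(6, 5040)
= factorial_helper(5, 6 * 5040) = factorial_helper(5, 30240)
= factorial_helper(4, 5 * 30240) = factorial_helper(4, 151200)
= factorial_helper(3, 4 * 151200) = factorial_helper(3, 604800)
= factorial_helper(2, 3 * 604800) = factorial_helper(2, 1814400)
= factorial_helper(1, 2 * 1814400) = factorial_helper(1, 3628800)
n <= 1, return acc = 3628800


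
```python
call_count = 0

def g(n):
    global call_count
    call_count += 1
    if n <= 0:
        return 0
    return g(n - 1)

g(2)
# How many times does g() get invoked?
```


g(2) calls g(1) calls ... calls g(0)
Total calls: 2 + 1 (for base case) = 3


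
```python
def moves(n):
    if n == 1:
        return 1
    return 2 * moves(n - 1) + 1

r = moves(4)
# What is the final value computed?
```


moves(4)
= 2 * moves(3) + 1
= 2 * (2 * moves(2) + 1) + 1
= 2 * (2 * (2 * moves(1) + 1) + 1) + 1
Now compute bottom-up:
moves(1) = 1
moves(2) = 2 * 1 + 1 = 3
moves(3) = 2 * 3 + 1 = 7
moves(4) = 2 * 7 + 1 = 15
= 15


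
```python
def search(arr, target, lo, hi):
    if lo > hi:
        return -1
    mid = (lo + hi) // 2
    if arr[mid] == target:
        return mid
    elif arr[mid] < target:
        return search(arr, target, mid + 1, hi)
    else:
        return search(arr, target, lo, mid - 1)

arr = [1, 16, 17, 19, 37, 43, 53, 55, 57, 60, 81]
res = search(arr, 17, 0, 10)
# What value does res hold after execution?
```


search(arr, 17, 0, 10)
lo=0, hi=10, mid=5, arr[mid]=43
43 > 17, search left half
lo=0, hi=4, mid=2, arr[mid]=17
arr[2] == 17, found at index 2
= 2


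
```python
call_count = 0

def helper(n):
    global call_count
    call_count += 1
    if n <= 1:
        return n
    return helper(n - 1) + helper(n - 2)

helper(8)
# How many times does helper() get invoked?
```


helper(8) calls helper(7) and helper(6); each non-base call branches into two more.
Let C(k) = total number of calls made by helper(k), including the call to helper(k) itself.
Base cases: C(0) = 1, C(1) = 1
Recurrence: C(k) = 1 + C(k-1) + C(k-2)
  C(2) = 1 + C(1) + C(0) = 1 + 1 + 1 = 3
  C(3) = 1 + C(2) + C(1) = 1 + 3 + 1 = 5
  C(4) = 1 + C(3) + C(2) = 1 + 5 + 3 = 9
  C(5) = 1 + C(4) + C(3) = 1 + 9 + 5 = 15
  C(6) = 1 + C(5) + C(4) = 1 + 15 + 9 = 25
  C(7) = 1 + C(6) + C(5) = 1 + 25 + 15 = 41
  C(8) = 1 + C(7) + C(6) = 1 + 41 + 25 = 67
Total calls = C(8) = 67


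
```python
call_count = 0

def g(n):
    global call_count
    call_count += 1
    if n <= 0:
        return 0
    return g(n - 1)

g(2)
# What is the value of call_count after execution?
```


g(2) calls g(1) calls ... calls g(0)
Total calls: 2 + 1 (for base case) = 3


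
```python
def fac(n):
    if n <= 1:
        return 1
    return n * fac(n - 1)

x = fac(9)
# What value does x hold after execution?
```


fac(9)
= 9 * fac(8)
= 9 * 8 * fac(7)
= 9 * 8 * 7 * fac(6)
= 9 * 8 * 7 * 6 * fac(5)
= 9 * 8 * 7 * 6 * 5 * fac(4)
= 9 * 8 * 7 * 6 * 5 * 4 * fac(3)
= 9 * 8 * 7 * 6 * 5 * 4 * 3 * fac(2)
= 9 * 8 * 7 * 6 * 5 * 4 * 3 * 2 * fac(1)
= 9 * 8 * 7 * 6 * 5 * 4 * 3 * 2 * 1
= 362880


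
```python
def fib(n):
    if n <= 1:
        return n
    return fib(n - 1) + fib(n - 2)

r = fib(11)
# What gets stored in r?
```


fib(11)
= fib(10) + fib(9)
= (fib(9) + fib(8)) + fib(9)
Computing bottom-up: fib(0)=0, fib(1)=1, fib(2)=1, fib(3)=2, fib(4)=3, fib(5)=5, fib(6)=8, fib(7)=13, fib(8)=21, fib(9)=34, fib(10)=55, fib(11)=89
= 89


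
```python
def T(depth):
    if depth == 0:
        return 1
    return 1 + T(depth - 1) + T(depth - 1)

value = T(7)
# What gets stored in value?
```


T(7)
= 1 + T(6) + T(6)
= 1 + 2 * T(6)
T(k) = 2^(k+1) - 1
T(0) = 1
T(1) = 3
T(2) = 7
T(3) = 15
T(4) = 31
T(7) = 2^8 - 1 = 255


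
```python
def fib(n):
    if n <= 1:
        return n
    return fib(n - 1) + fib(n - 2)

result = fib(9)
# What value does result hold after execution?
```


fib(9)
= fib(8) + fib(7)
= (fib(7) + fib(6)) + fib(7)
Computing bottom-up: fib(0)=0, fib(1)=1, fib(2)=1, fib(3)=2, fib(4)=3, fib(5)=5, fib(6)=8, fib(7)=13, fib(8)=21, fib(9)=34
= 34


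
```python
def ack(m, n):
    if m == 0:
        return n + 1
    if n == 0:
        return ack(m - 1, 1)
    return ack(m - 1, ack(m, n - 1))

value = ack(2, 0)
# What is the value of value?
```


ack(2, 0)
n == 0: return ack(1, 1)
= ack(1, 1) = 3
= 3


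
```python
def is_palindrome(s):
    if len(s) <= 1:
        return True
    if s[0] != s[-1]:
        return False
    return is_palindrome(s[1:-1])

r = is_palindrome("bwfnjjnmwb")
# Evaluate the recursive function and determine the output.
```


is_palindrome("bwfnjjnmwb")
"bwfnjjnmwb": s[0]='b' == s[-1]='b' -> is_palindrome("wfnjjnmw")
"wfnjjnmw": s[0]='w' == s[-1]='w' -> is_palindrome("fnjjnm")
"fnjjnm": s[0]='f' != s[-1]='m' -> False
= False


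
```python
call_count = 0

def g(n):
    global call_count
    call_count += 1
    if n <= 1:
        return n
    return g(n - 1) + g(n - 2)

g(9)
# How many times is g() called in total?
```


g(9) calls g(8) and g(7); each non-base call branches into two more.
Let C(k) = total number of calls made by g(k), including the call to g(k) itself.
Base cases: C(0) = 1, C(1) = 1
Recurrence: C(k) = 1 + C(k-1) + C(k-2)
  C(2) = 1 + C(1) + C(0) = 1 + 1 + 1 = 3
  C(3) = 1 + C(2) + C(1) = 1 + 3 + 1 = 5
  C(4) = 1 + C(3) + C(2) = 1 + 5 + 3 = 9
  C(5) = 1 + C(4) + C(3) = 1 + 9 + 5 = 15
  C(6) = 1 + C(5) + C(4) = 1 + 15 + 9 = 25
  C(7) = 1 + C(6) + C(5) = 1 + 25 + 15 = 41
  C(8) = 1 + C(7) + C(6) = 1 + 41 + 25 = 67
  C(9) = 1 + C(8) + C(7) = 1 + 67 + 41 = 109
Total calls = C(9) = 109


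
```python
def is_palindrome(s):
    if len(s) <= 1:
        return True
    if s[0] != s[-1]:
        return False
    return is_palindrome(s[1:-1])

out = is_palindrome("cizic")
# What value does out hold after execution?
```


is_palindrome("cizic")
"cizic": s[0]='c' == s[-1]='c' -> is_palindrome("izi")
"izi": s[0]='i' == s[-1]='i' -> is_palindrome("z")
"z": len <= 1 -> True
= True


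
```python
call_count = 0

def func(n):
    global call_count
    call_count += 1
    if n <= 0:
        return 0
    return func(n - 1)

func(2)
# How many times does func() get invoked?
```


func(2) calls func(1) calls ... calls func(0)
Total calls: 2 + 1 (for base case) = 3


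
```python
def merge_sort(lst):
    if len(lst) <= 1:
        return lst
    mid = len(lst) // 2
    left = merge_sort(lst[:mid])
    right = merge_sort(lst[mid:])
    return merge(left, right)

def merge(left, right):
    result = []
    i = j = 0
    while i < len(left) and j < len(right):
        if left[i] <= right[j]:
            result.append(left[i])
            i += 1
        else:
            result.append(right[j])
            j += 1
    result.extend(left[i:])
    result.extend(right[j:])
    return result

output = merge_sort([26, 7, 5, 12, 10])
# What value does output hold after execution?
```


merge_sort([26, 7, 5, 12, 10])
Split into [26, 7] and [5, 12, 10]
Left sorted: [7, 26]
Right sorted: [5, 10, 12]
Merge [7, 26] and [5, 10, 12]
= [5, 7, 10, 12, 26]


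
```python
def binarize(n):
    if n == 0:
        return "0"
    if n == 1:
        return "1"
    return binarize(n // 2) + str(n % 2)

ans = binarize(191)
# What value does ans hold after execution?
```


binarize(191)
= binarize(95) + "1"
= binarize(47) + "1" + "1"
= binarize(23) + "1" + "1" + "1"
= binarize(11) + "1" + "1" + "1" + "1"
= binarize(5) + "1" + "1" + "1" + "1" + "1"
= binarize(2) + "1" + "1" + "1" + "1" + "1" + "1"
= binarize(1) + "0" + "1" + "1" + "1" + "1" + "1" + "1"
= "1" + "0" + "1" + "1" + "1" + "1" + "1" + "1"
= "10111111"


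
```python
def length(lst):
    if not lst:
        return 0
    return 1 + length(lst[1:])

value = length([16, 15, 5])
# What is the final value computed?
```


length([16, 15, 5])
= 1 + length([15, 5])
= 1 + 1 + length([5])
= 1 + 1 + 1 + length([])
= 1 + 1 + 1 + 0
= 3


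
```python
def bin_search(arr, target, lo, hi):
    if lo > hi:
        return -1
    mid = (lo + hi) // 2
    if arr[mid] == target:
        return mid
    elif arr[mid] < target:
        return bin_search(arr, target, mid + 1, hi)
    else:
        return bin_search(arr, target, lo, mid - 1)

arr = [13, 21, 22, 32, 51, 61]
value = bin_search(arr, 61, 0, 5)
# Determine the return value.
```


bin_search(arr, 61, 0, 5)
lo=0, hi=5, mid=2, arr[mid]=22
22 < 61, search right half
lo=3, hi=5, mid=4, arr[mid]=51
51 < 61, search right half
lo=5, hi=5, mid=5, arr[mid]=61
arr[5] == 61, found at index 5
= 5


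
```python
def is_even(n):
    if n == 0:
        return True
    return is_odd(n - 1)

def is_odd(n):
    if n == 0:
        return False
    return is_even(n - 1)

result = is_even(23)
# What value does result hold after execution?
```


is_even(23)
= is_odd(22)
= is_even(21)
= is_odd(20)
= is_even(19)
= is_odd(18)
= is_even(17)
= is_odd(16)
= is_even(15)
= is_odd(14)
= is_even(13)
= is_odd(12)
= is_even(11)
= is_odd(10)
= is_even(9)
= is_odd(8)
= is_even(7)
= is_odd(6)
= is_even(5)
= is_odd(4)
= is_even(3)
= is_odd(2)
= is_even(1)
= is_odd(0)
n == 0: return False
= False


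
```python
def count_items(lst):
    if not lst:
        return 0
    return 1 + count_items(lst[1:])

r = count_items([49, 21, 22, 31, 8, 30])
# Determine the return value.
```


count_items([49, 21, 22, 31, 8, 30])
= 1 + count_items([21, 22, 31, 8, 30])
= 1 + 1 + count_items([22, 31, 8, 30])
= 1 + 1 + 1 + count_items([31, 8, 30])
= 1 + 1 + 1 + 1 + count_items([8, 30])
= 1 + 1 + 1 + 1 + 1 + count_items([30])
= 1 + 1 + 1 + 1 + 1 + 1 + count_items([])
= 1 + 1 + 1 + 1 + 1 + 1 + 0
= 6


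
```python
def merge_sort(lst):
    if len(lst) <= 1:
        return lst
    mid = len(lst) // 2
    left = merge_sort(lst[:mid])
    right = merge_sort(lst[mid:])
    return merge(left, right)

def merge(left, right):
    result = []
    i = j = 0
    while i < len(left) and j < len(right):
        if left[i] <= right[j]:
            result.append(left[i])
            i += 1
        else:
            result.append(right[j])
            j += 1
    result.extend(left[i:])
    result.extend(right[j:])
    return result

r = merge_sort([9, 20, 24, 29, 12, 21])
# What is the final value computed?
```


merge_sort([9, 20, 24, 29, 12, 21])
Split into [9, 20, 24] and [29, 12, 21]
Left sorted: [9, 20, 24]
Right sorted: [12, 21, 29]
Merge [9, 20, 24] and [12, 21, 29]
= [9, 12, 20, 21, 24, 29]


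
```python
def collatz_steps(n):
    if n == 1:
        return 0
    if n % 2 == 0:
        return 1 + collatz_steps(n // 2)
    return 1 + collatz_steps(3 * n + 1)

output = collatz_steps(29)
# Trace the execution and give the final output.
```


collatz_steps(29)
29 is odd -> 3*29+1 = 88 -> collatz_steps(88)
88 is even -> collatz_steps(44)
44 is even -> collatz_steps(22)
22 is even -> collatz_steps(11)
11 is odd -> 3*11+1 = 34 -> collatz_steps(34)
34 is even -> collatz_steps(17)
17 is odd -> 3*17+1 = 52 -> collatz_steps(52)
52 is even -> collatz_steps(26)
26 is even -> collatz_steps(13)
13 is odd -> 3*13+1 = 40 -> collatz_steps(40)
40 is even -> collatz_steps(20)
20 is even -> collatz_steps(10)
10 is even -> collatz_steps(5)
5 is odd -> 3*5+1 = 16 -> collatz_steps(16)
16 is even -> collatz_steps(8)
8 is even -> collatz_steps(4)
4 is even -> collatz_steps(2)
2 is even -> collatz_steps(1)
Reached 1 after 18 steps
= 18


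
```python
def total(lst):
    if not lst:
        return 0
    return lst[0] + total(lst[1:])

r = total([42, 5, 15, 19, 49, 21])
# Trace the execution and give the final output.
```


total([42, 5, 15, 19, 49, 21])
= 42 + total([5, 15, 19, 49, 21])
= 42 + 5 + total([15, 19, 49, 21])
= 42 + 5 + 15 + total([19, 49, 21])
= 42 + 5 + 15 + 19 + total([49, 21])
= 42 + 5 + 15 + 19 + 49 + total([21])
= 42 + 5 + 15 + 19 + 49 + 21 + total([])
= 42 + 5 + 15 + 19 + 49 + 21 + 0
= 151


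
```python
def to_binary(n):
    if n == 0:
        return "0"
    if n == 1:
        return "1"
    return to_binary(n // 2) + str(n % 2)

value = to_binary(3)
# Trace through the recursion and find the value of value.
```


to_binary(3)
= to_binary(1) + "1"
= "1" + "1"
= "11"


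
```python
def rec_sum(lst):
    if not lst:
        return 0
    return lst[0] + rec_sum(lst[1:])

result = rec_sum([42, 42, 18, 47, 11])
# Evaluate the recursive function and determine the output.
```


rec_sum([42, 42, 18, 47, 11])
= 42 + rec_sum([42, 18, 47, 11])
= 42 + 42 + rec_sum([18, 47, 11])
= 42 + 42 + 18 + rec_sum([47, 11])
= 42 + 42 + 18 + 47 + rec_sum([11])
= 42 + 42 + 18 + 47 + 11 + rec_sum([])
= 42 + 42 + 18 + 47 + 11 + 0
= 160


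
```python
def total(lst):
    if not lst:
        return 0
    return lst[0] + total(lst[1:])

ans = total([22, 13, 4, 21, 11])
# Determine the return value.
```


total([22, 13, 4, 21, 11])
= 22 + total([13, 4, 21, 11])
= 22 + 13 + total([4, 21, 11])
= 22 + 13 + 4 + total([21, 11])
= 22 + 13 + 4 + 21 + total([11])
= 22 + 13 + 4 + 21 + 11 + total([])
= 22 + 13 + 4 + 21 + 11 + 0
= 71


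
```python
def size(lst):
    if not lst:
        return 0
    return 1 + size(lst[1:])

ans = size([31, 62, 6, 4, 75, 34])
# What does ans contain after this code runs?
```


size([31, 62, 6, 4, 75, 34])
= 1 + size([62, 6, 4, 75, 34])
= 1 + 1 + size([6, 4, 75, 34])
= 1 + 1 + 1 + size([4, 75, 34])
= 1 + 1 + 1 + 1 + size([75, 34])
= 1 + 1 + 1 + 1 + 1 + size([34])
= 1 + 1 + 1 + 1 + 1 + 1 + size([])
= 1 + 1 + 1 + 1 + 1 + 1 + 0
= 6


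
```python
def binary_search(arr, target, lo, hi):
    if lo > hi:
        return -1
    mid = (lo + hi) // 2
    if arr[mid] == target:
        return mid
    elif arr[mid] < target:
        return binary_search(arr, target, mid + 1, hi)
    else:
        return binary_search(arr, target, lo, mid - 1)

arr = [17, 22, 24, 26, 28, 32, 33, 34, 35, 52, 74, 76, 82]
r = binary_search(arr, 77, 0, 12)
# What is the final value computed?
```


binary_search(arr, 77, 0, 12)
lo=0, hi=12, mid=6, arr[mid]=33
33 < 77, search right half
lo=7, hi=12, mid=9, arr[mid]=52
52 < 77, search right half
lo=10, hi=12, mid=11, arr[mid]=76
76 < 77, search right half
lo=12, hi=12, mid=12, arr[mid]=82
82 > 77, search left half
lo > hi, target not found, return -1
= -1


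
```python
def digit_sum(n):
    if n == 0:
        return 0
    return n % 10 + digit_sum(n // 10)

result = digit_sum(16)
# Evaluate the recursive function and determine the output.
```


digit_sum(16)
= 6 + digit_sum(1)
= 6 + 1 + digit_sum(0)
= 6 + 1 + 0
= 7


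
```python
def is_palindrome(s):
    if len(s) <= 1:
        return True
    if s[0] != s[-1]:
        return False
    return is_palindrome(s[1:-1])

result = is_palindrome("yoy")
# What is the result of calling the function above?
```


is_palindrome("yoy")
"yoy": s[0]='y' == s[-1]='y' -> is_palindrome("o")
"o": len <= 1 -> True
= True


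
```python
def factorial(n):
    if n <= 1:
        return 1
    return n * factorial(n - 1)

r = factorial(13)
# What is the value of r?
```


factorial(13)
= 13 * factorial(12)
= 13 * 12 * factorial(11)
= 13 * 12 * 11 * factorial(10)
= 13 * 12 * 11 * 10 * factorial(9)
= 13 * 12 * 11 * 10 * 9 * factorial(8)
= 13 * 12 * 11 * 10 * 9 * 8 * factorial(7)
= 13 * 12 * 11 * 10 * 9 * 8 * 7 * factorial(6)
= 13 * 12 * 11 * 10 * 9 * 8 * 7 * 6 * factorial(5)
= 13 * 12 * 11 * 10 * 9 * 8 * 7 * 6 * 5 * factorial(4)
= 13 * 12 * 11 * 10 * 9 * 8 * 7 * 6 * 5 * 4 * factorial(3)
= 13 * 12 * 11 * 10 * 9 * 8 * 7 * 6 * 5 * 4 * 3 * factorial(2)
= 13 * 12 * 11 * 10 * 9 * 8 * 7 * 6 * 5 * 4 * 3 * 2 * factorial(1)
= 13 * 12 * 11 * 10 * 9 * 8 * 7 * 6 * 5 * 4 * 3 * 2 * 1
= 6227020800


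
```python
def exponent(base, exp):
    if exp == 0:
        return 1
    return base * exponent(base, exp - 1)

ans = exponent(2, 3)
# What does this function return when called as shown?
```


exponent(2, 3)
= 2 * exponent(2, 2)
= 2 * 2 * exponent(2, 1)
= 2 * 2 * 2 * exponent(2, 0)
= 2 * 2 * 2 * 1
= 8


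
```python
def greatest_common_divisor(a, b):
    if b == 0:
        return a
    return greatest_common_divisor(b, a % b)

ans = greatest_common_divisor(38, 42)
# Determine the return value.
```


greatest_common_divisor(38, 42)
= greatest_common_divisor(42, 38 % 42) = greatest_common_divisor(42, 38)
= greatest_common_divisor(38, 42 % 38) = greatest_common_divisor(38, 4)
= greatest_common_divisor(4, 38 % 4) = greatest_common_divisor(4, 2)
= greatest_common_divisor(2, 4 % 2) = greatest_common_divisor(2, 0)
b == 0, return a = 2


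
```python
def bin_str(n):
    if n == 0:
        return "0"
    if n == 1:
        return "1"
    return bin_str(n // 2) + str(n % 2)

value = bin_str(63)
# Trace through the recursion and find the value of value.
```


bin_str(63)
= bin_str(31) + "1"
= bin_str(15) + "1" + "1"
= bin_str(7) + "1" + "1" + "1"
= bin_str(3) + "1" + "1" + "1" + "1"
= bin_str(1) + "1" + "1" + "1" + "1" + "1"
= "1" + "1" + "1" + "1" + "1" + "1"
= "111111"


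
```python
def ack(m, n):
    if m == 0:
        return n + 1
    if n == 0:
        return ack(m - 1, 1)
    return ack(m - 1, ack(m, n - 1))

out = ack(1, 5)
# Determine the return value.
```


ack(1, 5)
= ack(0, ack(1, 4))
First compute ack(1, 4) = 6
= ack(0, 6)
= 7
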